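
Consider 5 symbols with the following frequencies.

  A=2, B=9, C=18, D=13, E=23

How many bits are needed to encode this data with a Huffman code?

141

Build the Huffman tree bottom-up:
combine A(2), B(9) → 11
combine 11, D(13) → 24
combine C(18), E(23) → 41
combine 24, 41 → 65
The encoded length is the sum of every internal node's weight: 11 + 24 + 41 + 65 = 141 bits.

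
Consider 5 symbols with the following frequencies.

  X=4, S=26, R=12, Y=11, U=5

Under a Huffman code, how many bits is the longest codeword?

4

Merge the two lowest-weight nodes at each step:
combine X(4), U(5) → 9
combine 9, Y(11) → 20
combine R(12), 20 → 32
combine S(26), 32 → 58
The rarest symbols sit at the bottom; the longest codeword is 4 bits.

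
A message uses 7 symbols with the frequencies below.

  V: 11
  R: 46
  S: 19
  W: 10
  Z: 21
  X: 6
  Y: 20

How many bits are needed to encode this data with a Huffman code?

348

Greedily combine the two least-frequent nodes:
combine X(6), W(10) → 16
combine V(11), 16 → 27
combine S(19), Y(20) → 39
combine Z(21), 27 → 48
combine 39, R(46) → 85
combine 48, 85 → 133
The encoded length is the sum of every internal node's weight: 16 + 27 + 39 + 48 + 85 + 133 = 348 bits.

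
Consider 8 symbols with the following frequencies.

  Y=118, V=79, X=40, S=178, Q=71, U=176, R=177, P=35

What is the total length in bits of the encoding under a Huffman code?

Greedily combine the two least-frequent nodes:
merge P(35) and X(40): 75
merge Q(71) and 75: 146
merge V(79) and Y(118): 197
merge 146 and U(176): 322
merge R(177) and S(178): 355
merge 197 and 322: 519
merge 355 and 519: 874
The encoded length is the sum of every internal node's weight: 75 + 146 + 197 + 322 + 355 + 519 + 874 = 2488 bits.

2488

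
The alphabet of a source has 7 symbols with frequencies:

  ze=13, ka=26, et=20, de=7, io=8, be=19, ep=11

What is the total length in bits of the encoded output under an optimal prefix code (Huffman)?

Build the Huffman tree bottom-up:
merge de(7) and io(8): 15
merge ep(11) and ze(13): 24
merge 15 and be(19): 34
merge et(20) and 24: 44
merge ka(26) and 34: 60
merge 44 and 60: 104
Total encoded bits = sum of merged weights = 15 + 24 + 34 + 44 + 60 + 104 = 281.

281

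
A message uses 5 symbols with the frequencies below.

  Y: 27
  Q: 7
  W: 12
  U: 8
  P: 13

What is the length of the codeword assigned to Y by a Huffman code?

1

Repeatedly merge the two smallest:
combine Q(7), U(8) → 15
combine W(12), P(13) → 25
combine 15, 25 → 40
combine Y(27), 40 → 67
Y is a child of the root — depth 1, so its codeword is a single bit.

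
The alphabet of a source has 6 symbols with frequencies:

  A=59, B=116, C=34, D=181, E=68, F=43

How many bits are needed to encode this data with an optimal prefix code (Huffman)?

Merge the two smallest weights repeatedly:
merge C(34) and F(43): 77
merge A(59) and E(68): 127
merge 77 and B(116): 193
merge 127 and D(181): 308
merge 193 and 308: 501
The encoded length is the sum of every internal node's weight: 77 + 127 + 193 + 308 + 501 = 1206 bits.

1206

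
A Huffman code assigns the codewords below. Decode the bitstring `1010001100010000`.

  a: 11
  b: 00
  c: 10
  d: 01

ccbabdbb

Read left to right; each codeword is recognised as soon as it completes (prefix code):
  10→c | 10→c | 00→b | 11→a | 00→b | 01→d | 00→b | 00→b
Decoded message: ccbabdbb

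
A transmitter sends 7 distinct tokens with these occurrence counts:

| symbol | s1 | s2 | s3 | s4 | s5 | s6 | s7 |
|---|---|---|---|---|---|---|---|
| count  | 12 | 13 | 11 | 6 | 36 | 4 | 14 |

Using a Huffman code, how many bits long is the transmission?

247

Merge the two smallest weights repeatedly:
merge s6(4) and s4(6): 10
merge 10 and s3(11): 21
merge s1(12) and s2(13): 25
merge s7(14) and 21: 35
merge 25 and 35: 60
merge s5(36) and 60: 96
Total encoded bits = sum of merged weights = 10 + 21 + 25 + 35 + 60 + 96 = 247.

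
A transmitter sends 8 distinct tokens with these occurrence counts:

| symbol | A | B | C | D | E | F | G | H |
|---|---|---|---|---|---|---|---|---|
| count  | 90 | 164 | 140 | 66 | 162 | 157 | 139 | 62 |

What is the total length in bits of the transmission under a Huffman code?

2904

Build the Huffman tree bottom-up:
merge H(62) and D(66): 128
merge A(90) and 128: 218
merge G(139) and C(140): 279
merge F(157) and E(162): 319
merge B(164) and 218: 382
merge 279 and 319: 598
merge 382 and 598: 980
The encoded length is the sum of every internal node's weight: 128 + 218 + 279 + 319 + 382 + 598 + 980 = 2904 bits.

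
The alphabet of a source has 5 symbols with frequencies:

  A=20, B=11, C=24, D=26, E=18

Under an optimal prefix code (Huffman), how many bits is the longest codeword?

3

Merge the two lowest-weight nodes at each step:
combine B(11), E(18) → 29
combine A(20), C(24) → 44
combine D(26), 29 → 55
combine 44, 55 → 99
The rarest symbols sit at the bottom; the longest codeword is 3 bits.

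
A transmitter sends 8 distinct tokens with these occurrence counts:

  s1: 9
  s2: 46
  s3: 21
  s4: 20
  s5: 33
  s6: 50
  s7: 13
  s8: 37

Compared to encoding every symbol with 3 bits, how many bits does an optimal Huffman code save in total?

Fixed-length: 3 bits × 229 symbols = 687 bits.
Huffman merges:
combine s1(9), s7(13) → 22
combine s4(20), s3(21) → 41
combine 22, s5(33) → 55
combine s8(37), 41 → 78
combine s2(46), s6(50) → 96
combine 55, 78 → 133
combine 96, 133 → 229
Huffman total = 22 + 41 + 55 + 78 + 96 + 133 + 229 = 654 bits.
Saving = 687 − 654 = 33 bits.

33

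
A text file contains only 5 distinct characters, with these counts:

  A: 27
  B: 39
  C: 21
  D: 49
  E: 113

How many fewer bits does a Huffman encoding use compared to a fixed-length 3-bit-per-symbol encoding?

Fixed-length: 3 bits × 249 symbols = 747 bits.
Huffman merges:
merge C(21) and A(27): 48
merge B(39) and 48: 87
merge D(49) and 87: 136
merge E(113) and 136: 249
Huffman total = 48 + 87 + 136 + 249 = 520 bits.
Saving = 747 − 520 = 227 bits.

227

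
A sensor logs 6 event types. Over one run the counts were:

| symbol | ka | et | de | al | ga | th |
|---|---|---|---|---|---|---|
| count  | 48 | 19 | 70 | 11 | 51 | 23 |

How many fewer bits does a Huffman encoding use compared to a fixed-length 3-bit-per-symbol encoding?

Fixed-length: 3 bits × 222 symbols = 666 bits.
Huffman merges:
merge al(11) and et(19): 30
merge th(23) and 30: 53
merge ka(48) and ga(51): 99
merge 53 and de(70): 123
merge 99 and 123: 222
Huffman total = 30 + 53 + 99 + 123 + 222 = 527 bits.
Saving = 666 − 527 = 139 bits.

139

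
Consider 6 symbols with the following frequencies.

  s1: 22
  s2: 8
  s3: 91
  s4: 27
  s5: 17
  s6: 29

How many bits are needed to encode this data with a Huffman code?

425

Build the Huffman tree bottom-up:
s2(8) + s5(17) → 25
s1(22) + 25 → 47
s4(27) + s6(29) → 56
47 + 56 → 103
s3(91) + 103 → 194
Each symbol's bit-cost is frequency × depth; summing gives 425 bits (equivalently 25 + 47 + 56 + 103 + 194).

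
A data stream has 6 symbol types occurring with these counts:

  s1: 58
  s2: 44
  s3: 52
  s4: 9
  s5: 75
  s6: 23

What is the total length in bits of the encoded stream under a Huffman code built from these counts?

630

Merge the two smallest weights repeatedly:
s4(9) + s6(23) → 32
32 + s2(44) → 76
s3(52) + s1(58) → 110
s5(75) + 76 → 151
110 + 151 → 261
The encoded length is the sum of every internal node's weight: 32 + 76 + 110 + 151 + 261 = 630 bits.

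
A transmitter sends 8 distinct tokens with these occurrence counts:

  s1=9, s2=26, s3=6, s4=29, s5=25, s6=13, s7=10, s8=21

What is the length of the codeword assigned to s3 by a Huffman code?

4

Build the tree from the bottom:
combine s3(6), s1(9) → 15
combine s7(10), s6(13) → 23
combine 15, s8(21) → 36
combine 23, s5(25) → 48
combine s2(26), s4(29) → 55
combine 36, 48 → 84
combine 55, 84 → 139
s3's leaf is at depth 4, giving a 4-bit codeword.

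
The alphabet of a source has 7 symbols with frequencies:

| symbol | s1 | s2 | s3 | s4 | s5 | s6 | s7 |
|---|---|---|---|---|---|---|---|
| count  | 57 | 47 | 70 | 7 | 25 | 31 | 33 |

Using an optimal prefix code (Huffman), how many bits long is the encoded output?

Merge the two smallest weights repeatedly:
merge s4(7) and s5(25): 32
merge s6(31) and 32: 63
merge s7(33) and s2(47): 80
merge s1(57) and 63: 120
merge s3(70) and 80: 150
merge 120 and 150: 270
Each symbol's bit-cost is frequency × depth; summing gives 715 bits (equivalently 32 + 63 + 80 + 120 + 150 + 270).

715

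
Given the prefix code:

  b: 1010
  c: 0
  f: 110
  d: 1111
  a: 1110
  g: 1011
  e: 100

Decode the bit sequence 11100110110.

acff

Read left to right; each codeword is recognised as soon as it completes (prefix code):
  1110→a | 0→c | 110→f | 110→f
Decoded message: acff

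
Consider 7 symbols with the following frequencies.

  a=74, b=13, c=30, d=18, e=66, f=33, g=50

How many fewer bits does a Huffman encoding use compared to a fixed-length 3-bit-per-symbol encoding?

109

Fixed-length: 3 bits × 284 symbols = 852 bits.
Huffman merges:
merge b(13) and d(18): 31
merge c(30) and 31: 61
merge f(33) and g(50): 83
merge 61 and e(66): 127
merge a(74) and 83: 157
merge 127 and 157: 284
Huffman total = 31 + 61 + 83 + 127 + 157 + 284 = 743 bits.
Saving = 852 − 743 = 109 bits.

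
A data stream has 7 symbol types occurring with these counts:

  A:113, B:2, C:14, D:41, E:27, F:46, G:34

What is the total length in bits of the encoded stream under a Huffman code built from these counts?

Greedily combine the two least-frequent nodes:
merge B(2) and C(14): 16
merge 16 and E(27): 43
merge G(34) and D(41): 75
merge 43 and F(46): 89
merge 75 and 89: 164
merge A(113) and 164: 277
Total encoded bits = sum of merged weights = 16 + 43 + 75 + 89 + 164 + 277 = 664.

664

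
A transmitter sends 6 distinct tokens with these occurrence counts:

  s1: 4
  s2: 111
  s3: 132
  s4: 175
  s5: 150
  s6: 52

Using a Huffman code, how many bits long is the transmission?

Merge the two smallest weights repeatedly:
combine s1(4), s6(52) → 56
combine 56, s2(111) → 167
combine s3(132), s5(150) → 282
combine 167, s4(175) → 342
combine 282, 342 → 624
The encoded length is the sum of every internal node's weight: 56 + 167 + 282 + 342 + 624 = 1471 bits.

1471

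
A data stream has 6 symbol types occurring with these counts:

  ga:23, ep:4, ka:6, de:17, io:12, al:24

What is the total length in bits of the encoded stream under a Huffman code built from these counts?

Build the Huffman tree bottom-up:
ep(4) + ka(6) → 10
10 + io(12) → 22
de(17) + 22 → 39
ga(23) + al(24) → 47
39 + 47 → 86
Total encoded bits = sum of merged weights = 10 + 22 + 39 + 47 + 86 = 204.

204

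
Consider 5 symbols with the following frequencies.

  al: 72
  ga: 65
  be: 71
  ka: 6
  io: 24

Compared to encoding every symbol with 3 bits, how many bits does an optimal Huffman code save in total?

Fixed-length: 3 bits × 238 symbols = 714 bits.
Huffman merges:
merge ka(6) and io(24): 30
merge 30 and ga(65): 95
merge be(71) and al(72): 143
merge 95 and 143: 238
Huffman total = 30 + 95 + 143 + 238 = 506 bits.
Saving = 714 − 506 = 208 bits.

208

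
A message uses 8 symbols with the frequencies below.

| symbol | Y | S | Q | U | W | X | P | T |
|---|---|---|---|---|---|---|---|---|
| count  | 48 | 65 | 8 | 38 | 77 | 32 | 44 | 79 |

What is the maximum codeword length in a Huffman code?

4

Merge the two lowest-weight nodes at each step:
Q(8) + X(32) → 40
U(38) + 40 → 78
P(44) + Y(48) → 92
S(65) + W(77) → 142
78 + T(79) → 157
92 + 142 → 234
157 + 234 → 391
The first pair merged (Q, X) ends up deepest, at depth 4.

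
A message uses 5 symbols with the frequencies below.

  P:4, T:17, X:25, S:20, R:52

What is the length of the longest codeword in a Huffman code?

4

Merge the two lowest-weight nodes at each step:
merge P(4) and T(17): 21
merge S(20) and 21: 41
merge X(25) and 41: 66
merge R(52) and 66: 118
The first pair merged (P, T) ends up deepest, at depth 4.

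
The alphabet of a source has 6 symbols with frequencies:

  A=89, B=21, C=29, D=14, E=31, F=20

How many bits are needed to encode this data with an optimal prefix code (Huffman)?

468

Build the Huffman tree bottom-up:
merge D(14) and F(20): 34
merge B(21) and C(29): 50
merge E(31) and 34: 65
merge 50 and 65: 115
merge A(89) and 115: 204
The encoded length is the sum of every internal node's weight: 34 + 50 + 65 + 115 + 204 = 468 bits.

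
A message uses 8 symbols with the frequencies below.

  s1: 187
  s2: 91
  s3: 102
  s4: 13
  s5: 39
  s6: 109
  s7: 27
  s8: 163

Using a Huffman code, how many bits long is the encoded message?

1962

Merge the two smallest weights repeatedly:
merge s4(13) and s7(27): 40
merge s5(39) and 40: 79
merge 79 and s2(91): 170
merge s3(102) and s6(109): 211
merge s8(163) and 170: 333
merge s1(187) and 211: 398
merge 333 and 398: 731
Total encoded bits = sum of merged weights = 40 + 79 + 170 + 211 + 333 + 398 + 731 = 1962.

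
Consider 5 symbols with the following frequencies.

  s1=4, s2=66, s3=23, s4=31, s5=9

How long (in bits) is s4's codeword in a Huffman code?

2

Build the tree from the bottom:
combine s1(4), s5(9) → 13
combine 13, s3(23) → 36
combine s4(31), 36 → 67
combine s2(66), 67 → 133
The subtree containing s4 is merged 2 times, so code length = 2.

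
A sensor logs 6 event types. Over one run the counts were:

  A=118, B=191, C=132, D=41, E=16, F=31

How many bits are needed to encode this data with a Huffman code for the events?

1193

Build the Huffman tree bottom-up:
E(16) + F(31) → 47
D(41) + 47 → 88
88 + A(118) → 206
C(132) + B(191) → 323
206 + 323 → 529
Total encoded bits = sum of merged weights = 47 + 88 + 206 + 323 + 529 = 1193.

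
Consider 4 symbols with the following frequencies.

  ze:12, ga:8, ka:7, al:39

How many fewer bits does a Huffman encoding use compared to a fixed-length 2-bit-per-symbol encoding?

24

Fixed-length: 2 bits × 66 symbols = 132 bits.
Huffman merges:
combine ka(7), ga(8) → 15
combine ze(12), 15 → 27
combine 27, al(39) → 66
Huffman total = 15 + 27 + 66 = 108 bits.
Saving = 132 − 108 = 24 bits.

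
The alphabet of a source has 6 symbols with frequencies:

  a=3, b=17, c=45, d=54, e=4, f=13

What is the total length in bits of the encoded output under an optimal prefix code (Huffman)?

282

Greedily combine the two least-frequent nodes:
combine a(3), e(4) → 7
combine 7, f(13) → 20
combine b(17), 20 → 37
combine 37, c(45) → 82
combine d(54), 82 → 136
Each symbol's bit-cost is frequency × depth; summing gives 282 bits (equivalently 7 + 20 + 37 + 82 + 136).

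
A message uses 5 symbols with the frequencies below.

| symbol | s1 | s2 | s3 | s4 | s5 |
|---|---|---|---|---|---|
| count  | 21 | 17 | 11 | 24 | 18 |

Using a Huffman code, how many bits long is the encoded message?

210

Greedily combine the two least-frequent nodes:
merge s3(11) and s2(17): 28
merge s5(18) and s1(21): 39
merge s4(24) and 28: 52
merge 39 and 52: 91
Total encoded bits = sum of merged weights = 28 + 39 + 52 + 91 = 210.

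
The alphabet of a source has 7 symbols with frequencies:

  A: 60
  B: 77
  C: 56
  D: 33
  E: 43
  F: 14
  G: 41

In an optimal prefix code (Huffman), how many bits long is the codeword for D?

Huffman merges, smallest pair first:
F(14) + D(33) → 47
G(41) + E(43) → 84
47 + C(56) → 103
A(60) + B(77) → 137
84 + 103 → 187
137 + 187 → 324
D's leaf is at depth 4, giving a 4-bit codeword.

4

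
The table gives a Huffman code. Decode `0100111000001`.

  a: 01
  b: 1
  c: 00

acbbbcca

Read left to right; each codeword is recognised as soon as it completes (prefix code):
  01→a | 00→c | 1→b | 1→b | 1→b | 00→c | 00→c | 01→a
Decoded message: acbbbcca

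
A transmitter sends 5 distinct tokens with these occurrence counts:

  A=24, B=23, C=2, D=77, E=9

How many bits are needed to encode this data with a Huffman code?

238

Merge the two smallest weights repeatedly:
merge C(2) and E(9): 11
merge 11 and B(23): 34
merge A(24) and 34: 58
merge 58 and D(77): 135
Each symbol's bit-cost is frequency × depth; summing gives 238 bits (equivalently 11 + 34 + 58 + 135).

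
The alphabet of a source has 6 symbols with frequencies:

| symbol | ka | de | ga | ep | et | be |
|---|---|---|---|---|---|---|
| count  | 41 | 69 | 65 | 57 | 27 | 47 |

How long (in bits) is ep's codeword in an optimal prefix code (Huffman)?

3

Huffman merges, smallest pair first:
merge et(27) and ka(41): 68
merge be(47) and ep(57): 104
merge ga(65) and 68: 133
merge de(69) and 104: 173
merge 133 and 173: 306
ep's leaf is at depth 3, giving a 3-bit codeword.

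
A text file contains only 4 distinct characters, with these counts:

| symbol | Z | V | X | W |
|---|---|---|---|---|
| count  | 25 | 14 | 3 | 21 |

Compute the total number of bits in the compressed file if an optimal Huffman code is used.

118

Greedily combine the two least-frequent nodes:
merge X(3) and V(14): 17
merge 17 and W(21): 38
merge Z(25) and 38: 63
The encoded length is the sum of every internal node's weight: 17 + 38 + 63 = 118 bits.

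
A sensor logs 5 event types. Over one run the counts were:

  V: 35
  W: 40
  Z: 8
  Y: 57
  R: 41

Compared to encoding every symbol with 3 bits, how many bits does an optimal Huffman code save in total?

Fixed-length: 3 bits × 181 symbols = 543 bits.
Huffman merges:
combine Z(8), V(35) → 43
combine W(40), R(41) → 81
combine 43, Y(57) → 100
combine 81, 100 → 181
Huffman total = 43 + 81 + 100 + 181 = 405 bits.
Saving = 543 − 405 = 138 bits.

138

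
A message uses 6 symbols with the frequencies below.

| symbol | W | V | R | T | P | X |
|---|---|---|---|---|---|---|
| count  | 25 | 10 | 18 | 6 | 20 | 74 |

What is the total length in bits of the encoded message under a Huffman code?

Merge the two smallest weights repeatedly:
merge T(6) and V(10): 16
merge 16 and R(18): 34
merge P(20) and W(25): 45
merge 34 and 45: 79
merge X(74) and 79: 153
The encoded length is the sum of every internal node's weight: 16 + 34 + 45 + 79 + 153 = 327 bits.

327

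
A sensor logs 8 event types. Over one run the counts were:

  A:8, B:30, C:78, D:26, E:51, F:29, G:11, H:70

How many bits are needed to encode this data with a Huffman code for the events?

Build the Huffman tree bottom-up:
combine A(8), G(11) → 19
combine 19, D(26) → 45
combine F(29), B(30) → 59
combine 45, E(51) → 96
combine 59, H(70) → 129
combine C(78), 96 → 174
combine 129, 174 → 303
Total encoded bits = sum of merged weights = 19 + 45 + 59 + 96 + 129 + 174 + 303 = 825.

825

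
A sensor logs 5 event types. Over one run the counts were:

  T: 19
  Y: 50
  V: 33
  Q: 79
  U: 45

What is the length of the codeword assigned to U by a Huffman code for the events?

2

Build the tree from the bottom:
T(19) + V(33) → 52
U(45) + Y(50) → 95
52 + Q(79) → 131
95 + 131 → 226
U sits 2 levels below the root, so its codeword is 2 bits.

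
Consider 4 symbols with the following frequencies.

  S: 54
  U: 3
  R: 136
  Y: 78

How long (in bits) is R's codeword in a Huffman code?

Build the tree from the bottom:
combine U(3), S(54) → 57
combine 57, Y(78) → 135
combine 135, R(136) → 271
R is merged only at the final step, so code length = 1.

1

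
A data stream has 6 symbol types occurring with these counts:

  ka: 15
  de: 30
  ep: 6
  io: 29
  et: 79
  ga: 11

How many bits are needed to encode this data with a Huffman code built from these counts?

369

Merge the two smallest weights repeatedly:
combine ep(6), ga(11) → 17
combine ka(15), 17 → 32
combine io(29), de(30) → 59
combine 32, 59 → 91
combine et(79), 91 → 170
Total encoded bits = sum of merged weights = 17 + 32 + 59 + 91 + 170 = 369.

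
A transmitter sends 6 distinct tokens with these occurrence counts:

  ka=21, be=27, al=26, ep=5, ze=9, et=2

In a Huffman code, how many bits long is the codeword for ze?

3

Huffman merges, smallest pair first:
et(2) + ep(5) → 7
7 + ze(9) → 16
16 + ka(21) → 37
al(26) + be(27) → 53
37 + 53 → 90
ze sits 3 levels below the root, so its codeword is 3 bits.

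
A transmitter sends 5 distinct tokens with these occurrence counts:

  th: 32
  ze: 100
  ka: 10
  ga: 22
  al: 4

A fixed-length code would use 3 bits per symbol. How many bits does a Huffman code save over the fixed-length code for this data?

218

Fixed-length: 3 bits × 168 symbols = 504 bits.
Huffman merges:
combine al(4), ka(10) → 14
combine 14, ga(22) → 36
combine th(32), 36 → 68
combine 68, ze(100) → 168
Huffman total = 14 + 36 + 68 + 168 = 286 bits.
Saving = 504 − 286 = 218 bits.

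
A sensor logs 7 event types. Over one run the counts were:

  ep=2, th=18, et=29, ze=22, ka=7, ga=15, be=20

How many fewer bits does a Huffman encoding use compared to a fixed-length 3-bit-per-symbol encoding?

42

Fixed-length: 3 bits × 113 symbols = 339 bits.
Huffman merges:
merge ep(2) and ka(7): 9
merge 9 and ga(15): 24
merge th(18) and be(20): 38
merge ze(22) and 24: 46
merge et(29) and 38: 67
merge 46 and 67: 113
Huffman total = 9 + 24 + 38 + 46 + 67 + 113 = 297 bits.
Saving = 339 − 297 = 42 bits.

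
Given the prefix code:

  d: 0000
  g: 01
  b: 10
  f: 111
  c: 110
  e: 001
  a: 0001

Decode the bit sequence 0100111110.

Read left to right; each codeword is recognised as soon as it completes (prefix code):
  01→g | 001→e | 111→f | 10→b
Decoded message: gefb

gefb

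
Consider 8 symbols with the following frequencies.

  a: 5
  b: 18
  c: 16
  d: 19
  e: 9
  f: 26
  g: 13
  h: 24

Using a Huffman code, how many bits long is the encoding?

Merge the two smallest weights repeatedly:
merge a(5) and e(9): 14
merge g(13) and 14: 27
merge c(16) and b(18): 34
merge d(19) and h(24): 43
merge f(26) and 27: 53
merge 34 and 43: 77
merge 53 and 77: 130
Each symbol's bit-cost is frequency × depth; summing gives 378 bits (equivalently 14 + 27 + 34 + 43 + 53 + 77 + 130).

378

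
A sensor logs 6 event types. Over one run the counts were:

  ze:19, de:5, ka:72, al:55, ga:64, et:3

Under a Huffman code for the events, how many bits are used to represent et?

Build the tree from the bottom:
combine et(3), de(5) → 8
combine 8, ze(19) → 27
combine 27, al(55) → 82
combine ga(64), ka(72) → 136
combine 82, 136 → 218
The subtree containing et is merged 4 times, so code length = 4.

4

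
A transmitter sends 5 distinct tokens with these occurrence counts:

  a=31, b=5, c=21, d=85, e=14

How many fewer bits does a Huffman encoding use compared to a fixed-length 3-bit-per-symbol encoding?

Fixed-length: 3 bits × 156 symbols = 468 bits.
Huffman merges:
combine b(5), e(14) → 19
combine 19, c(21) → 40
combine a(31), 40 → 71
combine 71, d(85) → 156
Huffman total = 19 + 40 + 71 + 156 = 286 bits.
Saving = 468 − 286 = 182 bits.

182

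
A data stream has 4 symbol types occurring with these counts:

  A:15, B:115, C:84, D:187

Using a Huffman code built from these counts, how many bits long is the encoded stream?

Build the Huffman tree bottom-up:
combine A(15), C(84) → 99
combine 99, B(115) → 214
combine D(187), 214 → 401
Each symbol's bit-cost is frequency × depth; summing gives 714 bits (equivalently 99 + 214 + 401).

714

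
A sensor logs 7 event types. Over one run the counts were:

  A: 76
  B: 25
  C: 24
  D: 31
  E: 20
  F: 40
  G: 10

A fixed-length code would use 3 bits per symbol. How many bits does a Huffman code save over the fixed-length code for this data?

86

Fixed-length: 3 bits × 226 symbols = 678 bits.
Huffman merges:
G(10) + E(20) → 30
C(24) + B(25) → 49
30 + D(31) → 61
F(40) + 49 → 89
61 + A(76) → 137
89 + 137 → 226
Huffman total = 30 + 49 + 61 + 89 + 137 + 226 = 592 bits.
Saving = 678 − 592 = 86 bits.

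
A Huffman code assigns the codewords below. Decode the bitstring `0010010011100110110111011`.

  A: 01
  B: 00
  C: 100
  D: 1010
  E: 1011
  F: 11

Read left to right; each codeword is recognised as soon as it completes (prefix code):
  00→B | 100→C | 100→C | 11→F | 100→C | 11→F | 01→A | 1011→E | 1011→E
Decoded message: BCCFCFAEE

BCCFCFAEE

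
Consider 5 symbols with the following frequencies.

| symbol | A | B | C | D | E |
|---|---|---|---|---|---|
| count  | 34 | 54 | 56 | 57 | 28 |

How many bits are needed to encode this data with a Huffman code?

520

Merge the two smallest weights repeatedly:
combine E(28), A(34) → 62
combine B(54), C(56) → 110
combine D(57), 62 → 119
combine 110, 119 → 229
Total encoded bits = sum of merged weights = 62 + 110 + 119 + 229 = 520.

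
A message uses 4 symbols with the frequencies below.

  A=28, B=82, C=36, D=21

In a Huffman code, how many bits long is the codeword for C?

2

Repeatedly merge the two smallest:
merge D(21) and A(28): 49
merge C(36) and 49: 85
merge B(82) and 85: 167
C sits 2 levels below the root, so its codeword is 2 bits.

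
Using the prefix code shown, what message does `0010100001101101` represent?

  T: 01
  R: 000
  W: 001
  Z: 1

Read left to right; each codeword is recognised as soon as it completes (prefix code):
  001→W | 01→T | 000→R | 01→T | 1→Z | 01→T | 1→Z | 01→T
Decoded message: WTRTZTZT

WTRTZTZT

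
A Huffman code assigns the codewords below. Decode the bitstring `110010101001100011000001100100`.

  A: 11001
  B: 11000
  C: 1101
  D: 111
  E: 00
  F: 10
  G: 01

Read left to right; each codeword is recognised as soon as it completes (prefix code):
  11001→A | 01→G | 01→G | 00→E | 11000→B | 11000→B | 00→E | 11001→A | 00→E
Decoded message: AGGEBBEAE

AGGEBBEAE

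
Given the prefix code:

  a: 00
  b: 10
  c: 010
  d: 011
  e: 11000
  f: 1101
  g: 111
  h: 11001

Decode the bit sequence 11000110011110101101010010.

ehgcfcc

Read left to right; each codeword is recognised as soon as it completes (prefix code):
  11000→e | 11001→h | 111→g | 010→c | 1101→f | 010→c | 010→c
Decoded message: ehgcfcc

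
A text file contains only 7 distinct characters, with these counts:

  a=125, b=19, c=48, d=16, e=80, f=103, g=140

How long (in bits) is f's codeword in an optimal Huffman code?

Huffman merges, smallest pair first:
merge d(16) and b(19): 35
merge 35 and c(48): 83
merge e(80) and 83: 163
merge f(103) and a(125): 228
merge g(140) and 163: 303
merge 228 and 303: 531
f sits 2 levels below the root, so its codeword is 2 bits.

2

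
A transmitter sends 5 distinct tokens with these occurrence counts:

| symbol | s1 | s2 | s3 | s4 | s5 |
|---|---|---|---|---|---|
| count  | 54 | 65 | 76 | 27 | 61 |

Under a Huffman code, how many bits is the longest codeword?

3

Merge the two lowest-weight nodes at each step:
s4(27) + s1(54) → 81
s5(61) + s2(65) → 126
s3(76) + 81 → 157
126 + 157 → 283
The rarest symbols sit at the bottom; the longest codeword is 3 bits.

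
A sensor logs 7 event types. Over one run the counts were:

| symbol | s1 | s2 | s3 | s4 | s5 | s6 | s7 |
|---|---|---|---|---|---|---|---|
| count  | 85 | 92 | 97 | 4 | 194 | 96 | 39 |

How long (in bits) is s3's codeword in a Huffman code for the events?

2

Repeatedly merge the two smallest:
merge s4(4) and s7(39): 43
merge 43 and s1(85): 128
merge s2(92) and s6(96): 188
merge s3(97) and 128: 225
merge 188 and s5(194): 382
merge 225 and 382: 607
The subtree containing s3 is merged 2 times, so code length = 2.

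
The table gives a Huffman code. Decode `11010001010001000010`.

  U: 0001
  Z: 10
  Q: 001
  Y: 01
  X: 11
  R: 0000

Read left to right; each codeword is recognised as soon as it completes (prefix code):
  11→X | 01→Y | 0001→U | 01→Y | 0001→U | 0000→R | 10→Z
Decoded message: XYUYURZ

XYUYURZ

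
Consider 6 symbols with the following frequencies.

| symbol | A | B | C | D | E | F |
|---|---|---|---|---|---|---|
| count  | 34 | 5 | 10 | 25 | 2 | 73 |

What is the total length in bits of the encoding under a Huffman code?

Merge the two smallest weights repeatedly:
combine E(2), B(5) → 7
combine 7, C(10) → 17
combine 17, D(25) → 42
combine A(34), 42 → 76
combine F(73), 76 → 149
The encoded length is the sum of every internal node's weight: 7 + 17 + 42 + 76 + 149 = 291 bits.

291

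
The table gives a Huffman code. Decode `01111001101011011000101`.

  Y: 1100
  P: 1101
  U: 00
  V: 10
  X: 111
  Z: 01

ZXUPZVYZZ

Read left to right; each codeword is recognised as soon as it completes (prefix code):
  01→Z | 111→X | 00→U | 1101→P | 01→Z | 10→V | 1100→Y | 01→Z | 01→Z
Decoded message: ZXUPZVYZZ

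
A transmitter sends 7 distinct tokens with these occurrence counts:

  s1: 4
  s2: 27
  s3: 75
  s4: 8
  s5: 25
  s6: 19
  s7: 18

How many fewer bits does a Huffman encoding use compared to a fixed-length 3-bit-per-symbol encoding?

Fixed-length: 3 bits × 176 symbols = 528 bits.
Huffman merges:
s1(4) + s4(8) → 12
12 + s7(18) → 30
s6(19) + s5(25) → 44
s2(27) + 30 → 57
44 + 57 → 101
s3(75) + 101 → 176
Huffman total = 12 + 30 + 44 + 57 + 101 + 176 = 420 bits.
Saving = 528 − 420 = 108 bits.

108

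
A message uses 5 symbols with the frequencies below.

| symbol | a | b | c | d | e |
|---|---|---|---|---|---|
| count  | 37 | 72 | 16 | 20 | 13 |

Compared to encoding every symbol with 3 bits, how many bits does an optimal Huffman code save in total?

152

Fixed-length: 3 bits × 158 symbols = 474 bits.
Huffman merges:
e(13) + c(16) → 29
d(20) + 29 → 49
a(37) + 49 → 86
b(72) + 86 → 158
Huffman total = 29 + 49 + 86 + 158 = 322 bits.
Saving = 474 − 322 = 152 bits.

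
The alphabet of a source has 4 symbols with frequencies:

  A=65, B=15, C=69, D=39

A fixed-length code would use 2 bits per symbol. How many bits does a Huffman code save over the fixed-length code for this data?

15

Fixed-length: 2 bits × 188 symbols = 376 bits.
Huffman merges:
B(15) + D(39) → 54
54 + A(65) → 119
C(69) + 119 → 188
Huffman total = 54 + 119 + 188 = 361 bits.
Saving = 376 − 361 = 15 bits.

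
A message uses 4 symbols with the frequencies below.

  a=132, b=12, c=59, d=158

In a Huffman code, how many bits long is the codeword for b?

Build the tree from the bottom:
merge b(12) and c(59): 71
merge 71 and a(132): 203
merge d(158) and 203: 361
b sits 3 levels below the root, so its codeword is 3 bits.

3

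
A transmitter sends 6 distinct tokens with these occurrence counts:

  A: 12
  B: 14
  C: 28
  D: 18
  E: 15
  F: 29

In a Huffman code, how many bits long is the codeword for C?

Repeatedly merge the two smallest:
combine A(12), B(14) → 26
combine E(15), D(18) → 33
combine 26, C(28) → 54
combine F(29), 33 → 62
combine 54, 62 → 116
C's leaf is at depth 2, giving a 2-bit codeword.

2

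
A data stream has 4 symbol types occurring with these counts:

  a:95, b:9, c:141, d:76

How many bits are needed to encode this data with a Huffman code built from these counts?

586

Greedily combine the two least-frequent nodes:
combine b(9), d(76) → 85
combine 85, a(95) → 180
combine c(141), 180 → 321
The encoded length is the sum of every internal node's weight: 85 + 180 + 321 = 586 bits.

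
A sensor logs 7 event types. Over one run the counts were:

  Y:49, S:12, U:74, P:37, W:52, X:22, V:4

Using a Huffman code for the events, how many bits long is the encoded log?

Greedily combine the two least-frequent nodes:
V(4) + S(12) → 16
16 + X(22) → 38
P(37) + 38 → 75
Y(49) + W(52) → 101
U(74) + 75 → 149
101 + 149 → 250
Each symbol's bit-cost is frequency × depth; summing gives 629 bits (equivalently 16 + 38 + 75 + 101 + 149 + 250).

629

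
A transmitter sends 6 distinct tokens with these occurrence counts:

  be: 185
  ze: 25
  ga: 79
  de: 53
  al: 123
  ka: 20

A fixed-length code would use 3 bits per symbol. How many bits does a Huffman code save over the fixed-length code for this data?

Fixed-length: 3 bits × 485 symbols = 1455 bits.
Huffman merges:
merge ka(20) and ze(25): 45
merge 45 and de(53): 98
merge ga(79) and 98: 177
merge al(123) and 177: 300
merge be(185) and 300: 485
Huffman total = 45 + 98 + 177 + 300 + 485 = 1105 bits.
Saving = 1455 − 1105 = 350 bits.

350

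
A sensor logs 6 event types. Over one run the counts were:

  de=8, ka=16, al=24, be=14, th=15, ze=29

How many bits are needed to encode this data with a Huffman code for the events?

Merge the two smallest weights repeatedly:
combine de(8), be(14) → 22
combine th(15), ka(16) → 31
combine 22, al(24) → 46
combine ze(29), 31 → 60
combine 46, 60 → 106
The encoded length is the sum of every internal node's weight: 22 + 31 + 46 + 60 + 106 = 265 bits.

265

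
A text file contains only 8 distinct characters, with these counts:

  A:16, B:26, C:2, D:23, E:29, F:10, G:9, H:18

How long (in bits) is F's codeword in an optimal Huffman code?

Repeatedly merge the two smallest:
merge C(2) and G(9): 11
merge F(10) and 11: 21
merge A(16) and H(18): 34
merge 21 and D(23): 44
merge B(26) and E(29): 55
merge 34 and 44: 78
merge 55 and 78: 133
The subtree containing F is merged 4 times, so code length = 4.

4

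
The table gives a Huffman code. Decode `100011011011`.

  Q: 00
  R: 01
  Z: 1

Read left to right; each codeword is recognised as soon as it completes (prefix code):
  1→Z | 00→Q | 01→R | 1→Z | 01→R | 1→Z | 01→R | 1→Z
Decoded message: ZQRZRZRZ

ZQRZRZRZ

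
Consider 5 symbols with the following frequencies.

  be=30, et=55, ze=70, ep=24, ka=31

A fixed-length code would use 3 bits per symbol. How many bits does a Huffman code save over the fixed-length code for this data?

Fixed-length: 3 bits × 210 symbols = 630 bits.
Huffman merges:
ep(24) + be(30) → 54
ka(31) + 54 → 85
et(55) + ze(70) → 125
85 + 125 → 210
Huffman total = 54 + 85 + 125 + 210 = 474 bits.
Saving = 630 − 474 = 156 bits.

156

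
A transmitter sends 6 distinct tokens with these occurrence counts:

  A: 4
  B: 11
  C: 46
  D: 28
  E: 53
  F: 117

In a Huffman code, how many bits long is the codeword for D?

4

Build the tree from the bottom:
A(4) + B(11) → 15
15 + D(28) → 43
43 + C(46) → 89
E(53) + 89 → 142
F(117) + 142 → 259
D's leaf is at depth 4, giving a 4-bit codeword.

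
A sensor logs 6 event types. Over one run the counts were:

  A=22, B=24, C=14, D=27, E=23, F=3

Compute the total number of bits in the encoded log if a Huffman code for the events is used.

Build the Huffman tree bottom-up:
combine F(3), C(14) → 17
combine 17, A(22) → 39
combine E(23), B(24) → 47
combine D(27), 39 → 66
combine 47, 66 → 113
The encoded length is the sum of every internal node's weight: 17 + 39 + 47 + 66 + 113 = 282 bits.

282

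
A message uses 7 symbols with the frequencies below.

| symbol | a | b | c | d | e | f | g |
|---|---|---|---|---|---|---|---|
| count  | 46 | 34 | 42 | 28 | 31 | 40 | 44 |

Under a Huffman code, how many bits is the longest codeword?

Merge the two lowest-weight nodes at each step:
d(28) + e(31) → 59
b(34) + f(40) → 74
c(42) + g(44) → 86
a(46) + 59 → 105
74 + 86 → 160
105 + 160 → 265
The first pair merged (d, e) ends up deepest, at depth 3.

3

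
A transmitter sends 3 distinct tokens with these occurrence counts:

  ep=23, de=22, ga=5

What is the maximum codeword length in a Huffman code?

2

Merge the two lowest-weight nodes at each step:
merge ga(5) and de(22): 27
merge ep(23) and 27: 50
The rarest symbols sit at the bottom; the longest codeword is 2 bits.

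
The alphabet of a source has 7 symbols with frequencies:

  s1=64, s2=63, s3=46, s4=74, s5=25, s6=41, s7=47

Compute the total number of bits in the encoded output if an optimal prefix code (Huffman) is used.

Build the Huffman tree bottom-up:
combine s5(25), s6(41) → 66
combine s3(46), s7(47) → 93
combine s2(63), s1(64) → 127
combine 66, s4(74) → 140
combine 93, 127 → 220
combine 140, 220 → 360
Each symbol's bit-cost is frequency × depth; summing gives 1006 bits (equivalently 66 + 93 + 127 + 140 + 220 + 360).

1006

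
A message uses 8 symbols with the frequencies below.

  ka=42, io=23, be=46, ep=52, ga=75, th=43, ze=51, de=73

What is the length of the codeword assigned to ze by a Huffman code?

Repeatedly merge the two smallest:
merge io(23) and ka(42): 65
merge th(43) and be(46): 89
merge ze(51) and ep(52): 103
merge 65 and de(73): 138
merge ga(75) and 89: 164
merge 103 and 138: 241
merge 164 and 241: 405
ze's leaf is at depth 3, giving a 3-bit codeword.

3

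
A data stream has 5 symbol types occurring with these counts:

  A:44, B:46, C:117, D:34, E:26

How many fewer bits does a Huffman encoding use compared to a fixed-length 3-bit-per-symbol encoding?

234

Fixed-length: 3 bits × 267 symbols = 801 bits.
Huffman merges:
E(26) + D(34) → 60
A(44) + B(46) → 90
60 + 90 → 150
C(117) + 150 → 267
Huffman total = 60 + 90 + 150 + 267 = 567 bits.
Saving = 801 − 567 = 234 bits.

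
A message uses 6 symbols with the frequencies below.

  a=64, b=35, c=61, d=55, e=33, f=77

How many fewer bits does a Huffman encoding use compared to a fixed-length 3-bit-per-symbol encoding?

141

Fixed-length: 3 bits × 325 symbols = 975 bits.
Huffman merges:
e(33) + b(35) → 68
d(55) + c(61) → 116
a(64) + 68 → 132
f(77) + 116 → 193
132 + 193 → 325
Huffman total = 68 + 116 + 132 + 193 + 325 = 834 bits.
Saving = 975 − 834 = 141 bits.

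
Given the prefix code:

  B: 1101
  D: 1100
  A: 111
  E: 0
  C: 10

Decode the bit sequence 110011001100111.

DDDA

Read left to right; each codeword is recognised as soon as it completes (prefix code):
  1100→D | 1100→D | 1100→D | 111→A
Decoded message: DDDA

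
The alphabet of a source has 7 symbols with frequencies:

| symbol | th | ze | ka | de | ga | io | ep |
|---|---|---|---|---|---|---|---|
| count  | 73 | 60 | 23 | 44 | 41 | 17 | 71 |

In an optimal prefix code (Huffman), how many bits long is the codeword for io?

Repeatedly merge the two smallest:
merge io(17) and ka(23): 40
merge 40 and ga(41): 81
merge de(44) and ze(60): 104
merge ep(71) and th(73): 144
merge 81 and 104: 185
merge 144 and 185: 329
The subtree containing io is merged 4 times, so code length = 4.

4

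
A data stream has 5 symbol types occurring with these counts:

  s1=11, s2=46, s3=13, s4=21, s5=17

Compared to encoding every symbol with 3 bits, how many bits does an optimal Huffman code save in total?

Fixed-length: 3 bits × 108 symbols = 324 bits.
Huffman merges:
s1(11) + s3(13) → 24
s5(17) + s4(21) → 38
24 + 38 → 62
s2(46) + 62 → 108
Huffman total = 24 + 38 + 62 + 108 = 232 bits.
Saving = 324 − 232 = 92 bits.

92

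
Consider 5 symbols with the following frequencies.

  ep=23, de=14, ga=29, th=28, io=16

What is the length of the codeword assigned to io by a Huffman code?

3

Build the tree from the bottom:
merge de(14) and io(16): 30
merge ep(23) and th(28): 51
merge ga(29) and 30: 59
merge 51 and 59: 110
io sits 3 levels below the root, so its codeword is 3 bits.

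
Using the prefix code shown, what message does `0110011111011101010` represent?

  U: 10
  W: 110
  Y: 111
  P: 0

Read left to right; each codeword is recognised as soon as it completes (prefix code):
  0→P | 110→W | 0→P | 111→Y | 110→W | 111→Y | 0→P | 10→U | 10→U
Decoded message: PWPYWYPUU

PWPYWYPUU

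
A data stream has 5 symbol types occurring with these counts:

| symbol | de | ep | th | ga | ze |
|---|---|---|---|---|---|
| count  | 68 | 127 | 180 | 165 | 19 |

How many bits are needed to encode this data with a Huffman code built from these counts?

Build the Huffman tree bottom-up:
merge ze(19) and de(68): 87
merge 87 and ep(127): 214
merge ga(165) and th(180): 345
merge 214 and 345: 559
Total encoded bits = sum of merged weights = 87 + 214 + 345 + 559 = 1205.

1205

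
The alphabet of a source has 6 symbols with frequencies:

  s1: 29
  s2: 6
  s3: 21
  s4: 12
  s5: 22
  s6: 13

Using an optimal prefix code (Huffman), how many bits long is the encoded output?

255

Merge the two smallest weights repeatedly:
combine s2(6), s4(12) → 18
combine s6(13), 18 → 31
combine s3(21), s5(22) → 43
combine s1(29), 31 → 60
combine 43, 60 → 103
Total encoded bits = sum of merged weights = 18 + 31 + 43 + 60 + 103 = 255.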